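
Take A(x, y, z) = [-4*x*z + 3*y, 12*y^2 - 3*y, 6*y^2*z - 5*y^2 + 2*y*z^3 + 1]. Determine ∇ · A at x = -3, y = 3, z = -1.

∂A₁/∂x = -4*z
∂A₂/∂y = 24*y - 3
∂A₃/∂z = 6*y^2 + 6*y*z^2
∇·A = 6*y^2 + 6*y*z^2 + 24*y - 4*z - 3
At (-3, 3, -1): 145.

145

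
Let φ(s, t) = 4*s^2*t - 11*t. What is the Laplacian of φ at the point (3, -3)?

∂²φ/∂s² = 8*t
∂²φ/∂t² = 0
∇²φ = 8*t
At (3, -3): -24.

-24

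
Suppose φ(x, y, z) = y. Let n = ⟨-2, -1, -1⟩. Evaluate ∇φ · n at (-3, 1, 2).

∂φ/∂x = 0
∂φ/∂y = 1
∂φ/∂z = 0
∇φ at (-3, 1, 2) = (0, 1, 0)
∇φ · n = (0)(-2) + (1)(-1) + (0)(-1) = -1

-1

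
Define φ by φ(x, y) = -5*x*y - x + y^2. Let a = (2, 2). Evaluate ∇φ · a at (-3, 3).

10

∂φ/∂x = -5*y - 1
∂φ/∂y = -5*x + 2*y
∇φ at (-3, 3) = (-16, 21)
∇φ · a = (-16)(2) + (21)(2) = 10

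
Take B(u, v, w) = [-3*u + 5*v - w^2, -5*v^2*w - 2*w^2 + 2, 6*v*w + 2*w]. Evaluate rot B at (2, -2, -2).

(0, 4, -5)

(∇×B)₁ = ∂B₃/∂v − ∂B₂/∂w = 5*v^2 + 10*w
(∇×B)₂ = ∂B₁/∂w − ∂B₃/∂u = -2*w
(∇×B)₃ = ∂B₂/∂u − ∂B₁/∂v = -5
∇×B = (5*v^2 + 10*w, -2*w, -5)
At (2, -2, -2): (0, 4, -5).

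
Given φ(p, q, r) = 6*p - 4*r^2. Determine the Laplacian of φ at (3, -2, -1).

∂²φ/∂p² = 0
∂²φ/∂q² = 0
∂²φ/∂r² = -8
∇²φ = -8
At (3, -2, -1): -8.

-8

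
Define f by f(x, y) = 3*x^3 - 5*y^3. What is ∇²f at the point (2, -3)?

126

∂²f/∂x² = 18*x
∂²f/∂y² = -30*y
∇²f = 18*x - 30*y
At (2, -3): 126.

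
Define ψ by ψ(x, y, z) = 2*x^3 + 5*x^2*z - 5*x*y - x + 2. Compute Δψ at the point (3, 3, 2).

∂²ψ/∂x² = 2*(6*x + 5*z)
∂²ψ/∂y² = 0
∂²ψ/∂z² = 0
∇²ψ = 12*x + 10*z
At (3, 3, 2): 56.

56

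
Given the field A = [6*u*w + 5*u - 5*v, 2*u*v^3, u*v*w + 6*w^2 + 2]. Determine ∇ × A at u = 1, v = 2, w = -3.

(∇×A)₁ = ∂A₃/∂v − ∂A₂/∂w = u*w
(∇×A)₂ = ∂A₁/∂w − ∂A₃/∂u = 6*u - v*w
(∇×A)₃ = ∂A₂/∂u − ∂A₁/∂v = 2*v^3 + 5
∇×A = (u*w, 6*u - v*w, 2*v^3 + 5)
At (1, 2, -3): (-3, 12, 21).

(-3, 12, 21)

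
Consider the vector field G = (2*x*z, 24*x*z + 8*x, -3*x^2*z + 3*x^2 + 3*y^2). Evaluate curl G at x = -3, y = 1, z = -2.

(78, 48, -40)

(∇×G)₁ = ∂G₃/∂y − ∂G₂/∂z = -24*x + 6*y
(∇×G)₂ = ∂G₁/∂z − ∂G₃/∂x = 6*x*z - 4*x
(∇×G)₃ = ∂G₂/∂x − ∂G₁/∂y = 24*z + 8
∇×G = (-24*x + 6*y, 6*x*z - 4*x, 24*z + 8)
At (-3, 1, -2): (78, 48, -40).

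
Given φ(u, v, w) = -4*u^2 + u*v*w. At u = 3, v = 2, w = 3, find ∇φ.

∂φ/∂u = -8*u + v*w
∂φ/∂v = u*w
∂φ/∂w = u*v
∇φ = (-8*u + v*w, u*w, u*v)
At (3, 2, 3): (-18, 9, 6).

(-18, 9, 6)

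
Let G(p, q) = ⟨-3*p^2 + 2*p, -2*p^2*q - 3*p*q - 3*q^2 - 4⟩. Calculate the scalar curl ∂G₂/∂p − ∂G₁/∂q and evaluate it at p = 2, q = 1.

∂G₂/∂p = -4*p*q - 3*q
∂G₁/∂q = 0
Scalar curl = -4*p*q - 3*q
At (2, 1): -11.

-11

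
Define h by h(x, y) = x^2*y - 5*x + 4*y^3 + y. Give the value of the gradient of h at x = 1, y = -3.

∂h/∂x = 2*x*y - 5
∂h/∂y = x^2 + 12*y^2 + 1
∇h = (2*x*y - 5, x^2 + 12*y^2 + 1)
At (1, -3): (-11, 110).

(-11, 110)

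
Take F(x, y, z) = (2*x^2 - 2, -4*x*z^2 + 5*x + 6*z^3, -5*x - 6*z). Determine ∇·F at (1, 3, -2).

∂F₁/∂x = 4*x
∂F₂/∂y = 0
∂F₃/∂z = -6
∇·F = 4*x - 6
At (1, 3, -2): -2.

-2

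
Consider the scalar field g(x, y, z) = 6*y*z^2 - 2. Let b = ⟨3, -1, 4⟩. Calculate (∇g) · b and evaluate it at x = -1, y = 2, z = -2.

∂g/∂x = 0
∂g/∂y = 6*z^2
∂g/∂z = 12*y*z
∇g at (-1, 2, -2) = (0, 24, -48)
∇g · b = (0)(3) + (24)(-1) + (-48)(4) = -216

-216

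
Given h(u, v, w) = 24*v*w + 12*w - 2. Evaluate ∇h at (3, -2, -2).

∂h/∂u = 0
∂h/∂v = 24*w
∂h/∂w = 24*v + 12
∇h = (0, 24*w, 24*v + 12)
At (3, -2, -2): (0, -48, -36).

(0, -48, -36)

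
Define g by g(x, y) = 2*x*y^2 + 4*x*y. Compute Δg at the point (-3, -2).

-12

∂²g/∂x² = 0
∂²g/∂y² = 4*x
∇²g = 4*x
At (-3, -2): -12.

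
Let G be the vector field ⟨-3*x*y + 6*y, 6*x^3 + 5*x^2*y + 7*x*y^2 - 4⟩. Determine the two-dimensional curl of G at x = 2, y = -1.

59

∂G₂/∂x = 18*x^2 + 10*x*y + 7*y^2
∂G₁/∂y = -3*x + 6
Scalar curl = 18*x^2 + 10*x*y + 3*x + 7*y^2 - 6
At (2, -1): 59.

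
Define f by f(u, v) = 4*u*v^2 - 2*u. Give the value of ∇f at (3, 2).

∂f/∂u = 4*v^2 - 2
∂f/∂v = 8*u*v
∇f = (4*v^2 - 2, 8*u*v)
At (3, 2): (14, 48).

(14, 48)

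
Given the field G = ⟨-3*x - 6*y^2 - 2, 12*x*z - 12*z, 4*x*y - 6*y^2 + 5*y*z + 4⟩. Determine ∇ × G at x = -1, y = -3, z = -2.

(46, 12, -60)

(∇×G)₁ = ∂G₃/∂y − ∂G₂/∂z = -8*x - 12*y + 5*z + 12
(∇×G)₂ = ∂G₁/∂z − ∂G₃/∂x = -4*y
(∇×G)₃ = ∂G₂/∂x − ∂G₁/∂y = 12*y + 12*z
∇×G = (-8*x - 12*y + 5*z + 12, -4*y, 12*y + 12*z)
At (-1, -3, -2): (46, 12, -60).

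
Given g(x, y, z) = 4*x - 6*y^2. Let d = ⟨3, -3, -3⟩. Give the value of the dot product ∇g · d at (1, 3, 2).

120

∂g/∂x = 4
∂g/∂y = -12*y
∂g/∂z = 0
∇g at (1, 3, 2) = (4, -36, 0)
∇g · d = (4)(3) + (-36)(-3) + (0)(-3) = 120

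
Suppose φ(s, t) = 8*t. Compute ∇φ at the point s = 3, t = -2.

(0, 8)

∂φ/∂s = 0
∂φ/∂t = 8
∇φ = (0, 8)
At (3, -2): (0, 8).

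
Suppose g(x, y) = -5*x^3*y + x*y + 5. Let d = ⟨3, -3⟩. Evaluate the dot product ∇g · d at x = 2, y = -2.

468

∂g/∂x = -15*x^2*y + y
∂g/∂y = -5*x^3 + x
∇g at (2, -2) = (118, -38)
∇g · d = (118)(3) + (-38)(-3) = 468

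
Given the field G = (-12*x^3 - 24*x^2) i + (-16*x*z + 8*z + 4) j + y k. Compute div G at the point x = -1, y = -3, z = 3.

∂G₁/∂x = -36*x^2 - 48*x
∂G₂/∂y = 0
∂G₃/∂z = 0
∇·G = -36*x^2 - 48*x
At (-1, -3, 3): 12.

12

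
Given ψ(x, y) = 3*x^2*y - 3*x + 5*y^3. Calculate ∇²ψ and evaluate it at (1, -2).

∂²ψ/∂x² = 6*y
∂²ψ/∂y² = 30*y
∇²ψ = 36*y
At (1, -2): -72.

-72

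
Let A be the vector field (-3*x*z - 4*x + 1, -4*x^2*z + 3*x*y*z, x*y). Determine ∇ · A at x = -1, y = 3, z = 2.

-16

∂A₁/∂x = -3*z - 4
∂A₂/∂y = 3*x*z
∂A₃/∂z = 0
∇·A = 3*x*z - 3*z - 4
At (-1, 3, 2): -16.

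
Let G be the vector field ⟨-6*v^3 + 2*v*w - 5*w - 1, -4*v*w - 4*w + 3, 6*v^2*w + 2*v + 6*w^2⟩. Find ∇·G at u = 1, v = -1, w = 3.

∂G₁/∂u = 0
∂G₂/∂v = -4*w
∂G₃/∂w = 6*v^2 + 12*w
∇·G = 6*v^2 + 8*w
At (1, -1, 3): 30.

30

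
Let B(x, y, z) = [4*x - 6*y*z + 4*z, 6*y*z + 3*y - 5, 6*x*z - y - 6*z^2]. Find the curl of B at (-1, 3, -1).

(-19, -8, -6)

(∇×B)₁ = ∂B₃/∂y − ∂B₂/∂z = -6*y - 1
(∇×B)₂ = ∂B₁/∂z − ∂B₃/∂x = -6*y - 6*z + 4
(∇×B)₃ = ∂B₂/∂x − ∂B₁/∂y = 6*z
∇×B = (-6*y - 1, -6*y - 6*z + 4, 6*z)
At (-1, 3, -1): (-19, -8, -6).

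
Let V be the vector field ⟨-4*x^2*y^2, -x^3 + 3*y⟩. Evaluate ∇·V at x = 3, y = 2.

-93

∂V₁/∂x = -8*x*y^2
∂V₂/∂y = 3
∇·V = -8*x*y^2 + 3
At (3, 2): -93.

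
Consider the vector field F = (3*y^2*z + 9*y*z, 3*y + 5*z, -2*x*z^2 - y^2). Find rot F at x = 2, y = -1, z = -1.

(∇×F)₁ = ∂F₃/∂y − ∂F₂/∂z = -2*y - 5
(∇×F)₂ = ∂F₁/∂z − ∂F₃/∂x = 3*y^2 + 9*y + 2*z^2
(∇×F)₃ = ∂F₂/∂x − ∂F₁/∂y = -6*y*z - 9*z
∇×F = (-2*y - 5, 3*y^2 + 9*y + 2*z^2, -6*y*z - 9*z)
At (2, -1, -1): (-3, -4, 3).

(-3, -4, 3)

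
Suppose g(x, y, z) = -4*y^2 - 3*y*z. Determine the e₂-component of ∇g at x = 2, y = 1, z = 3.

(∇g)_2 = ∂g/∂y = -8*y - 3*z
At (2, 1, 3): -17.

-17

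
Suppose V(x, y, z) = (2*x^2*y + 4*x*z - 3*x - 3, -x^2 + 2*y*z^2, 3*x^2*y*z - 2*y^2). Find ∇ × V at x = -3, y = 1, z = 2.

(42, 24, -12)

(∇×V)₁ = ∂V₃/∂y − ∂V₂/∂z = 3*x^2*z - 4*y*z - 4*y
(∇×V)₂ = ∂V₁/∂z − ∂V₃/∂x = -6*x*y*z + 4*x
(∇×V)₃ = ∂V₂/∂x − ∂V₁/∂y = -2*x^2 - 2*x
∇×V = (3*x^2*z - 4*y*z - 4*y, -6*x*y*z + 4*x, -2*x^2 - 2*x)
At (-3, 1, 2): (42, 24, -12).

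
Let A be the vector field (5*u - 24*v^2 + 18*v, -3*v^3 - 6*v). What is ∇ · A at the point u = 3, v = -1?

∂A₁/∂u = 5
∂A₂/∂v = -9*v^2 - 6
∇·A = -9*v^2 - 1
At (3, -1): -10.

-10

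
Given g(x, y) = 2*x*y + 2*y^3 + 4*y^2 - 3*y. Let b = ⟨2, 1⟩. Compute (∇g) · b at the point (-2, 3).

∂g/∂x = 2*y
∂g/∂y = 2*x + 6*y^2 + 8*y - 3
∇g at (-2, 3) = (6, 71)
∇g · b = (6)(2) + (71)(1) = 83

83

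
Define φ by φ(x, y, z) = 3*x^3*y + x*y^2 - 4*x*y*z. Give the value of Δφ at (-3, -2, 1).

102

∂²φ/∂x² = 18*x*y
∂²φ/∂y² = 2*x
∂²φ/∂z² = 0
∇²φ = 18*x*y + 2*x
At (-3, -2, 1): 102.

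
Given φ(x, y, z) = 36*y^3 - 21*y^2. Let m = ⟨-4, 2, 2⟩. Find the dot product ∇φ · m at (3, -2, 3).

1032

∂φ/∂x = 0
∂φ/∂y = 108*y^2 - 42*y
∂φ/∂z = 0
∇φ at (3, -2, 3) = (0, 516, 0)
∇φ · m = (0)(-4) + (516)(2) + (0)(2) = 1032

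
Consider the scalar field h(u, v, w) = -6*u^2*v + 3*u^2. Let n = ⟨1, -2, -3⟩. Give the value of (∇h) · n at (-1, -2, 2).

∂h/∂u = -12*u*v + 6*u
∂h/∂v = -6*u^2
∂h/∂w = 0
∇h at (-1, -2, 2) = (-30, -6, 0)
∇h · n = (-30)(1) + (-6)(-2) + (0)(-3) = -18

-18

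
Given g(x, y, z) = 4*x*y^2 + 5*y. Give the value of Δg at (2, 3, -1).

16

∂²g/∂x² = 0
∂²g/∂y² = 8*x
∂²g/∂z² = 0
∇²g = 8*x
At (2, 3, -1): 16.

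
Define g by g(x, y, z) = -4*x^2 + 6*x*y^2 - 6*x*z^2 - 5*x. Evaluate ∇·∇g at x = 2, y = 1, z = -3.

-8

∂²g/∂x² = -8
∂²g/∂y² = 12*x
∂²g/∂z² = -12*x
∇²g = -8
At (2, 1, -3): -8.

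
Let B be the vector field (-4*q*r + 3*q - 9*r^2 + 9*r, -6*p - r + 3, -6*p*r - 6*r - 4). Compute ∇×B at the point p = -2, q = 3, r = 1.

(∇×B)₁ = ∂B₃/∂q − ∂B₂/∂r = 1
(∇×B)₂ = ∂B₁/∂r − ∂B₃/∂p = -4*q - 12*r + 9
(∇×B)₃ = ∂B₂/∂p − ∂B₁/∂q = 4*r - 9
∇×B = (1, -4*q - 12*r + 9, 4*r - 9)
At (-2, 3, 1): (1, -15, -5).

(1, -15, -5)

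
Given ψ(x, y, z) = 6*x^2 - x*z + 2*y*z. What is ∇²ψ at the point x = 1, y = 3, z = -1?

∂²ψ/∂x² = 12
∂²ψ/∂y² = 0
∂²ψ/∂z² = 0
∇²ψ = 12
At (1, 3, -1): 12.

12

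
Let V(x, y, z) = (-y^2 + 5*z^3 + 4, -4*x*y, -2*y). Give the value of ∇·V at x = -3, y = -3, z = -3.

∂V₁/∂x = 0
∂V₂/∂y = -4*x
∂V₃/∂z = 0
∇·V = -4*x
At (-3, -3, -3): 12.

12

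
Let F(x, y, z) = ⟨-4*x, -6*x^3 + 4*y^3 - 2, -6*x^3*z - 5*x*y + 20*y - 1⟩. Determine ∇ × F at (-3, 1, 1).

(∇×F)₁ = ∂F₃/∂y − ∂F₂/∂z = -5*x + 20
(∇×F)₂ = ∂F₁/∂z − ∂F₃/∂x = 18*x^2*z + 5*y
(∇×F)₃ = ∂F₂/∂x − ∂F₁/∂y = -18*x^2
∇×F = (-5*x + 20, 18*x^2*z + 5*y, -18*x^2)
At (-3, 1, 1): (35, 167, -162).

(35, 167, -162)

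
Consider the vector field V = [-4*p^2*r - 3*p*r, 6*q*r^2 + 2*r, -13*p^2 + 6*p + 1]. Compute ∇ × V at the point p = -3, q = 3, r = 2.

(∇×V)₁ = ∂V₃/∂q − ∂V₂/∂r = -12*q*r - 2
(∇×V)₂ = ∂V₁/∂r − ∂V₃/∂p = -4*p^2 + 23*p - 6
(∇×V)₃ = ∂V₂/∂p − ∂V₁/∂q = 0
∇×V = (-12*q*r - 2, -4*p^2 + 23*p - 6, 0)
At (-3, 3, 2): (-74, -111, 0).

(-74, -111, 0)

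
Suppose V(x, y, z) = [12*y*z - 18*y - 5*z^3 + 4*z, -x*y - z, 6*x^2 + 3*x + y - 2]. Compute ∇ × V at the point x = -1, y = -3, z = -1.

(∇×V)₁ = ∂V₃/∂y − ∂V₂/∂z = 2
(∇×V)₂ = ∂V₁/∂z − ∂V₃/∂x = -12*x + 12*y - 15*z^2 + 1
(∇×V)₃ = ∂V₂/∂x − ∂V₁/∂y = -y - 12*z + 18
∇×V = (2, -12*x + 12*y - 15*z^2 + 1, -y - 12*z + 18)
At (-1, -3, -1): (2, -38, 33).

(2, -38, 33)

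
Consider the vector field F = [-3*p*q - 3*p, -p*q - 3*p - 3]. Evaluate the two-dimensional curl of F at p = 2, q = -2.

∂F₂/∂p = -q - 3
∂F₁/∂q = -3*p
Scalar curl = 3*p - q - 3
At (2, -2): 5.

5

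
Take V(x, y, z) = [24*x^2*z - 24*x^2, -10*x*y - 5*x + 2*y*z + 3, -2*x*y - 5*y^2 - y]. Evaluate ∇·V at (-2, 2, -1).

∂V₁/∂x = 48*x*z - 48*x
∂V₂/∂y = -10*x + 2*z
∂V₃/∂z = 0
∇·V = 48*x*z - 58*x + 2*z
At (-2, 2, -1): 210.

210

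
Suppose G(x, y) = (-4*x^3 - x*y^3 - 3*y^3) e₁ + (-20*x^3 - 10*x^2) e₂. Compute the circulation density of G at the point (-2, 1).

-197

∂G₂/∂x = -60*x^2 - 20*x
∂G₁/∂y = -3*x*y^2 - 9*y^2
Scalar curl = -60*x^2 + 3*x*y^2 - 20*x + 9*y^2
At (-2, 1): -197.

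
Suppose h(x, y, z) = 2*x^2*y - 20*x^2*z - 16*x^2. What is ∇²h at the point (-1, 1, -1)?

12

∂²h/∂x² = 4*(y - 10*z - 8)
∂²h/∂y² = 0
∂²h/∂z² = 0
∇²h = 4*y - 40*z - 32
At (-1, 1, -1): 12.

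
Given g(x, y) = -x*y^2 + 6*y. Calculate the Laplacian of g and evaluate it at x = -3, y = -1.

∂²g/∂x² = 0
∂²g/∂y² = -2*x
∇²g = -2*x
At (-3, -1): 6.

6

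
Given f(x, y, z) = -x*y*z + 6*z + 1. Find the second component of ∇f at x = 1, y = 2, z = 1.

-1

(∇f)_2 = ∂f/∂y = -x*z
At (1, 2, 1): -1.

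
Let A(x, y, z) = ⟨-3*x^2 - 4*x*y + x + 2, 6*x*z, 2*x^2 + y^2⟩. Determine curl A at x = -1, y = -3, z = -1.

(0, 4, -10)

(∇×A)₁ = ∂A₃/∂y − ∂A₂/∂z = -6*x + 2*y
(∇×A)₂ = ∂A₁/∂z − ∂A₃/∂x = -4*x
(∇×A)₃ = ∂A₂/∂x − ∂A₁/∂y = 4*x + 6*z
∇×A = (-6*x + 2*y, -4*x, 4*x + 6*z)
At (-1, -3, -1): (0, 4, -10).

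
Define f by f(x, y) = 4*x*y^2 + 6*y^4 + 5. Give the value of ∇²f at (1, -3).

∂²f/∂x² = 0
∂²f/∂y² = 8*(x + 9*y^2)
∇²f = 8*x + 72*y^2
At (1, -3): 656.

656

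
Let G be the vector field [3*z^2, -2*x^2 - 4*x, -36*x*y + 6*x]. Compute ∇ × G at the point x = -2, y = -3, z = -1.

(∇×G)₁ = ∂G₃/∂y − ∂G₂/∂z = -36*x
(∇×G)₂ = ∂G₁/∂z − ∂G₃/∂x = 36*y + 6*z - 6
(∇×G)₃ = ∂G₂/∂x − ∂G₁/∂y = -4*x - 4
∇×G = (-36*x, 36*y + 6*z - 6, -4*x - 4)
At (-2, -3, -1): (72, -120, 4).

(72, -120, 4)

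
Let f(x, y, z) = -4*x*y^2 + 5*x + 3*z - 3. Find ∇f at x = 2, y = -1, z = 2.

∂f/∂x = -4*y^2 + 5
∂f/∂y = -8*x*y
∂f/∂z = 3
∇f = (-4*y^2 + 5, -8*x*y, 3)
At (2, -1, 2): (1, 16, 3).

(1, 16, 3)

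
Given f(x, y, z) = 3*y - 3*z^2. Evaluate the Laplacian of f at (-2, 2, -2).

∂²f/∂x² = 0
∂²f/∂y² = 0
∂²f/∂z² = -6
∇²f = -6
At (-2, 2, -2): -6.

-6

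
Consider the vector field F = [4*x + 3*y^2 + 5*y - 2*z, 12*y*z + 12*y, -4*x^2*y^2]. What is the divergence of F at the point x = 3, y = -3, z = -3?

-20

∂F₁/∂x = 4
∂F₂/∂y = 12*z + 12
∂F₃/∂z = 0
∇·F = 12*z + 16
At (3, -3, -3): -20.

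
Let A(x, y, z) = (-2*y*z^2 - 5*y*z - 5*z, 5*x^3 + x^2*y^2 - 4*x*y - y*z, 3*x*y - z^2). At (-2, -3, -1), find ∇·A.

∂A₁/∂x = 0
∂A₂/∂y = 2*x^2*y - 4*x - z
∂A₃/∂z = -2*z
∇·A = 2*x^2*y - 4*x - 3*z
At (-2, -3, -1): -13.

-13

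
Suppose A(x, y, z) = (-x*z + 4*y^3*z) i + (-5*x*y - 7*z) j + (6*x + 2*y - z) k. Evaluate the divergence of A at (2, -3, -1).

-10

∂A₁/∂x = -z
∂A₂/∂y = -5*x
∂A₃/∂z = -1
∇·A = -5*x - z - 1
At (2, -3, -1): -10.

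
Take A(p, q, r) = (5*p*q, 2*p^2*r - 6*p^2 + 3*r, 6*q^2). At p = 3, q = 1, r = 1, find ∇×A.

(∇×A)₁ = ∂A₃/∂q − ∂A₂/∂r = -2*p^2 + 12*q - 3
(∇×A)₂ = ∂A₁/∂r − ∂A₃/∂p = 0
(∇×A)₃ = ∂A₂/∂p − ∂A₁/∂q = 4*p*r - 17*p
∇×A = (-2*p^2 + 12*q - 3, 0, 4*p*r - 17*p)
At (3, 1, 1): (-9, 0, -39).

(-9, 0, -39)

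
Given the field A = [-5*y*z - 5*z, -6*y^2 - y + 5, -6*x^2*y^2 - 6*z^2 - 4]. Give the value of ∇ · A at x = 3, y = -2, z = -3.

59

∂A₁/∂x = 0
∂A₂/∂y = -12*y - 1
∂A₃/∂z = -12*z
∇·A = -12*y - 12*z - 1
At (3, -2, -3): 59.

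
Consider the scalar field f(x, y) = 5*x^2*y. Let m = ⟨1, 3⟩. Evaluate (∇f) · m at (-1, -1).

25

∂f/∂x = 10*x*y
∂f/∂y = 5*x^2
∇f at (-1, -1) = (10, 5)
∇f · m = (10)(1) + (5)(3) = 25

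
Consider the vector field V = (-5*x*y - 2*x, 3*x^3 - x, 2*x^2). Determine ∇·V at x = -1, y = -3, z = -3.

13

∂V₁/∂x = -5*y - 2
∂V₂/∂y = 0
∂V₃/∂z = 0
∇·V = -5*y - 2
At (-1, -3, -3): 13.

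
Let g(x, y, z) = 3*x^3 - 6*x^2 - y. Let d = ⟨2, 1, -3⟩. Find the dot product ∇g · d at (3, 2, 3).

89

∂g/∂x = 9*x^2 - 12*x
∂g/∂y = -1
∂g/∂z = 0
∇g at (3, 2, 3) = (45, -1, 0)
∇g · d = (45)(2) + (-1)(1) + (0)(-3) = 89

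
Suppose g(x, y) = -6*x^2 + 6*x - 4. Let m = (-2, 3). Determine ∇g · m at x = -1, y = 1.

-36

∂g/∂x = -12*x + 6
∂g/∂y = 0
∇g at (-1, 1) = (18, 0)
∇g · m = (18)(-2) + (0)(3) = -36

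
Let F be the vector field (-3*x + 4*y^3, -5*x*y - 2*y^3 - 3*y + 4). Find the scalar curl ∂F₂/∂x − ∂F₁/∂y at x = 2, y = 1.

∂F₂/∂x = -5*y
∂F₁/∂y = 12*y^2
Scalar curl = -12*y^2 - 5*y
At (2, 1): -17.

-17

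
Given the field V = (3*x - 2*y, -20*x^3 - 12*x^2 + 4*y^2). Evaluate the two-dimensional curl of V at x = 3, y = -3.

∂V₂/∂x = -60*x^2 - 24*x
∂V₁/∂y = -2
Scalar curl = -60*x^2 - 24*x + 2
At (3, -3): -610.

-610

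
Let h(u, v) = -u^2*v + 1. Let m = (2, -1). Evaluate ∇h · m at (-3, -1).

-3

∂h/∂u = -2*u*v
∂h/∂v = -u^2
∇h at (-3, -1) = (-6, -9)
∇h · m = (-6)(2) + (-9)(-1) = -3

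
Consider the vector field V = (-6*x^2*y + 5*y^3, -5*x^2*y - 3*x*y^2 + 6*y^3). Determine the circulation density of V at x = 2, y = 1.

-14

∂V₂/∂x = -10*x*y - 3*y^2
∂V₁/∂y = -6*x^2 + 15*y^2
Scalar curl = 6*x^2 - 10*x*y - 18*y^2
At (2, 1): -14.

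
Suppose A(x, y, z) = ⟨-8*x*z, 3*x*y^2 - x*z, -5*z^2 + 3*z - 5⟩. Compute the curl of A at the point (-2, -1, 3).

(∇×A)₁ = ∂A₃/∂y − ∂A₂/∂z = x
(∇×A)₂ = ∂A₁/∂z − ∂A₃/∂x = -8*x
(∇×A)₃ = ∂A₂/∂x − ∂A₁/∂y = 3*y^2 - z
∇×A = (x, -8*x, 3*y^2 - z)
At (-2, -1, 3): (-2, 16, 0).

(-2, 16, 0)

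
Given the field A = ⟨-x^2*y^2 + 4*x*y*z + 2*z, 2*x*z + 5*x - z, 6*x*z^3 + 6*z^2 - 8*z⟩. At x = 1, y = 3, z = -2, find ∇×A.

(-1, 62, 15)

(∇×A)₁ = ∂A₃/∂y − ∂A₂/∂z = -2*x + 1
(∇×A)₂ = ∂A₁/∂z − ∂A₃/∂x = 4*x*y - 6*z^3 + 2
(∇×A)₃ = ∂A₂/∂x − ∂A₁/∂y = 2*x^2*y - 4*x*z + 2*z + 5
∇×A = (-2*x + 1, 4*x*y - 6*z^3 + 2, 2*x^2*y - 4*x*z + 2*z + 5)
At (1, 3, -2): (-1, 62, 15).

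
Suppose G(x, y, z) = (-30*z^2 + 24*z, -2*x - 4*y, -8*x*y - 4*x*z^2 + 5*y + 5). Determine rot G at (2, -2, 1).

(-11, -48, -2)

(∇×G)₁ = ∂G₃/∂y − ∂G₂/∂z = -8*x + 5
(∇×G)₂ = ∂G₁/∂z − ∂G₃/∂x = 8*y + 4*z^2 - 60*z + 24
(∇×G)₃ = ∂G₂/∂x − ∂G₁/∂y = -2
∇×G = (-8*x + 5, 8*y + 4*z^2 - 60*z + 24, -2)
At (2, -2, 1): (-11, -48, -2).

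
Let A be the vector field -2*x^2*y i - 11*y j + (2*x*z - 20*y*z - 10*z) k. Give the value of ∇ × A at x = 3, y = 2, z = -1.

(20, 2, 18)

(∇×A)₁ = ∂A₃/∂y − ∂A₂/∂z = -20*z
(∇×A)₂ = ∂A₁/∂z − ∂A₃/∂x = -2*z
(∇×A)₃ = ∂A₂/∂x − ∂A₁/∂y = 2*x^2
∇×A = (-20*z, -2*z, 2*x^2)
At (3, 2, -1): (20, 2, 18).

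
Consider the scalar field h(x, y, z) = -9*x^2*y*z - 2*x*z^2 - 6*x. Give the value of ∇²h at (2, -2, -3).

-116

∂²h/∂x² = -18*y*z
∂²h/∂y² = 0
∂²h/∂z² = -4*x
∇²h = -4*x - 18*y*z
At (2, -2, -3): -116.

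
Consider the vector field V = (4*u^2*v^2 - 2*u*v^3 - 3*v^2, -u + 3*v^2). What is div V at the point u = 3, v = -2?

∂V₁/∂u = 8*u*v^2 - 2*v^3
∂V₂/∂v = 6*v
∇·V = 8*u*v^2 - 2*v^3 + 6*v
At (3, -2): 100.

100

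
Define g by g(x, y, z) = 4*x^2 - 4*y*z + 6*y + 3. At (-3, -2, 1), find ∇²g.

∂²g/∂x² = 8
∂²g/∂y² = 0
∂²g/∂z² = 0
∇²g = 8
At (-3, -2, 1): 8.

8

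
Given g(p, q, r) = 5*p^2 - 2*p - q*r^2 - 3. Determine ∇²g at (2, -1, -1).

12

∂²g/∂p² = 10
∂²g/∂q² = 0
∂²g/∂r² = -2*q
∇²g = -2*q + 10
At (2, -1, -1): 12.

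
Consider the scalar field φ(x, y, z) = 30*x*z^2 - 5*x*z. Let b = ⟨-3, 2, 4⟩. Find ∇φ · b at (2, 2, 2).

∂φ/∂x = 30*z^2 - 5*z
∂φ/∂y = 0
∂φ/∂z = 60*x*z - 5*x
∇φ at (2, 2, 2) = (110, 0, 230)
∇φ · b = (110)(-3) + (0)(2) + (230)(4) = 590

590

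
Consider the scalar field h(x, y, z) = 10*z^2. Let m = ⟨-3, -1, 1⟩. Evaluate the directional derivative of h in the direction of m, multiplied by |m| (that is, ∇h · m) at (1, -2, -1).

∂h/∂x = 0
∂h/∂y = 0
∂h/∂z = 20*z
∇h at (1, -2, -1) = (0, 0, -20)
∇h · m = (0)(-3) + (0)(-1) + (-20)(1) = -20

-20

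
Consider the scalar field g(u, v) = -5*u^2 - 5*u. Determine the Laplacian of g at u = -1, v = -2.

∂²g/∂u² = -10
∂²g/∂v² = 0
∇²g = -10
At (-1, -2): -10.

-10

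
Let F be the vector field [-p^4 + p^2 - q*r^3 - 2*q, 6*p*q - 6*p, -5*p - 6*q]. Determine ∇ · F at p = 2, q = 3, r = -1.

-16

∂F₁/∂p = -4*p^3 + 2*p
∂F₂/∂q = 6*p
∂F₃/∂r = 0
∇·F = -4*p^3 + 8*p
At (2, 3, -1): -16.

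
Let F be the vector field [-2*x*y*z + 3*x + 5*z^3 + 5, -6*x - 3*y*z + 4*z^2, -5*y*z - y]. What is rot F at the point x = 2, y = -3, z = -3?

(∇×F)₁ = ∂F₃/∂y − ∂F₂/∂z = 3*y - 13*z - 1
(∇×F)₂ = ∂F₁/∂z − ∂F₃/∂x = -2*x*y + 15*z^2
(∇×F)₃ = ∂F₂/∂x − ∂F₁/∂y = 2*x*z - 6
∇×F = (3*y - 13*z - 1, -2*x*y + 15*z^2, 2*x*z - 6)
At (2, -3, -3): (29, 147, -18).

(29, 147, -18)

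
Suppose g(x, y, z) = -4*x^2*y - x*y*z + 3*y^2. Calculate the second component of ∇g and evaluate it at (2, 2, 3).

(∇g)_2 = ∂g/∂y = -4*x^2 - x*z + 6*y
At (2, 2, 3): -10.

-10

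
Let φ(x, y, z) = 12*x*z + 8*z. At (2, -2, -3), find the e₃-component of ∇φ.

32

(∇φ)_3 = ∂φ/∂z = 12*x + 8
At (2, -2, -3): 32.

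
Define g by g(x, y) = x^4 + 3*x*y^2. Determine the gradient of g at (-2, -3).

(-5, 36)

∂g/∂x = 4*x^3 + 3*y^2
∂g/∂y = 6*x*y
∇g = (4*x^3 + 3*y^2, 6*x*y)
At (-2, -3): (-5, 36).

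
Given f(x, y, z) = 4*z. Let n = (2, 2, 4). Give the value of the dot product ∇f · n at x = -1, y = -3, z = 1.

∂f/∂x = 0
∂f/∂y = 0
∂f/∂z = 4
∇f at (-1, -3, 1) = (0, 0, 4)
∇f · n = (0)(2) + (0)(2) + (4)(4) = 16

16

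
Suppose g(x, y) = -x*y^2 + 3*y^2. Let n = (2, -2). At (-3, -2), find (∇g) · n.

∂g/∂x = -y^2
∂g/∂y = -2*x*y + 6*y
∇g at (-3, -2) = (-4, -24)
∇g · n = (-4)(2) + (-24)(-2) = 40

40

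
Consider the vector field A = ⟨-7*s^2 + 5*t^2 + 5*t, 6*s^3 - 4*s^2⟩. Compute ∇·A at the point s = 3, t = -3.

-42

∂A₁/∂s = -14*s
∂A₂/∂t = 0
∇·A = -14*s
At (3, -3): -42.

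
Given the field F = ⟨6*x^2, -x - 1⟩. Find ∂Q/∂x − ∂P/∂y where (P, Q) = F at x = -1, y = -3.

-1

∂F₂/∂x = -1
∂F₁/∂y = 0
Scalar curl = -1
At (-1, -3): -1.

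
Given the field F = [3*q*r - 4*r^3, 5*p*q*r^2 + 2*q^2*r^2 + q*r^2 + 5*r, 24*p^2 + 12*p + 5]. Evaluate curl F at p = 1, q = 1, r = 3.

(∇×F)₁ = ∂F₃/∂q − ∂F₂/∂r = -10*p*q*r - 4*q^2*r - 2*q*r - 5
(∇×F)₂ = ∂F₁/∂r − ∂F₃/∂p = -48*p + 3*q - 12*r^2 - 12
(∇×F)₃ = ∂F₂/∂p − ∂F₁/∂q = 5*q*r^2 - 3*r
∇×F = (-10*p*q*r - 4*q^2*r - 2*q*r - 5, -48*p + 3*q - 12*r^2 - 12, 5*q*r^2 - 3*r)
At (1, 1, 3): (-53, -165, 36).

(-53, -165, 36)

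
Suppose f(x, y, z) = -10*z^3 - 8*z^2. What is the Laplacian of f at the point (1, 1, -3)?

164

∂²f/∂x² = 0
∂²f/∂y² = 0
∂²f/∂z² = -4*(15*z + 4)
∇²f = -60*z - 16
At (1, 1, -3): 164.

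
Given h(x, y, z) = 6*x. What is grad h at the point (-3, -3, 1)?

∂h/∂x = 6
∂h/∂y = 0
∂h/∂z = 0
∇h = (6, 0, 0)
At (-3, -3, 1): (6, 0, 0).

(6, 0, 0)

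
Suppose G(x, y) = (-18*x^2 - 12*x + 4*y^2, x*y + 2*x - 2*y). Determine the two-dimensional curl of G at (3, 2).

∂G₂/∂x = y + 2
∂G₁/∂y = 8*y
Scalar curl = -7*y + 2
At (3, 2): -12.

-12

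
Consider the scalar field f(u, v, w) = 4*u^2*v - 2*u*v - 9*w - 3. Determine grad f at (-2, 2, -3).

∂f/∂u = 8*u*v - 2*v
∂f/∂v = 4*u^2 - 2*u
∂f/∂w = -9
∇f = (8*u*v - 2*v, 4*u^2 - 2*u, -9)
At (-2, 2, -3): (-36, 20, -9).

(-36, 20, -9)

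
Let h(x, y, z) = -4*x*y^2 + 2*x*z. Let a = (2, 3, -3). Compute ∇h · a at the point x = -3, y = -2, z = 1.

-154

∂h/∂x = -4*y^2 + 2*z
∂h/∂y = -8*x*y
∂h/∂z = 2*x
∇h at (-3, -2, 1) = (-14, -48, -6)
∇h · a = (-14)(2) + (-48)(3) + (-6)(-3) = -154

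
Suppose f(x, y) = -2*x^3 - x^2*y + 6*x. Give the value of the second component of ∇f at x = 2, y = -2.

(∇f)_2 = ∂f/∂y = -x^2
At (2, -2): -4.

-4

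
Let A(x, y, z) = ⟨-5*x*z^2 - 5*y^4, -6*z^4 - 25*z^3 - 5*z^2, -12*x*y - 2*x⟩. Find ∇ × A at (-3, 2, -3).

(33, -64, 160)

(∇×A)₁ = ∂A₃/∂y − ∂A₂/∂z = -12*x + 24*z^3 + 75*z^2 + 10*z
(∇×A)₂ = ∂A₁/∂z − ∂A₃/∂x = -10*x*z + 12*y + 2
(∇×A)₃ = ∂A₂/∂x − ∂A₁/∂y = 20*y^3
∇×A = (-12*x + 24*z^3 + 75*z^2 + 10*z, -10*x*z + 12*y + 2, 20*y^3)
At (-3, 2, -3): (33, -64, 160).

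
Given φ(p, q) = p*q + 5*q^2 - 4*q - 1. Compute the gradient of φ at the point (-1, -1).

∂φ/∂p = q
∂φ/∂q = p + 10*q - 4
∇φ = (q, p + 10*q - 4)
At (-1, -1): (-1, -15).

(-1, -15)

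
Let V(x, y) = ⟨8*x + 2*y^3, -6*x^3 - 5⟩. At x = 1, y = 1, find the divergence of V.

8

∂V₁/∂x = 8
∂V₂/∂y = 0
∇·V = 8
At (1, 1): 8.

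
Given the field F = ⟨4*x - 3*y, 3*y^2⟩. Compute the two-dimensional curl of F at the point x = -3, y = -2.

∂F₂/∂x = 0
∂F₁/∂y = -3
Scalar curl = 3
At (-3, -2): 3.

3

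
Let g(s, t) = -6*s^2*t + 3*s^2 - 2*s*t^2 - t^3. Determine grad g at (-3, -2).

(-98, -90)

∂g/∂s = -12*s*t + 6*s - 2*t^2
∂g/∂t = -6*s^2 - 4*s*t - 3*t^2
∇g = (-12*s*t + 6*s - 2*t^2, -6*s^2 - 4*s*t - 3*t^2)
At (-3, -2): (-98, -90).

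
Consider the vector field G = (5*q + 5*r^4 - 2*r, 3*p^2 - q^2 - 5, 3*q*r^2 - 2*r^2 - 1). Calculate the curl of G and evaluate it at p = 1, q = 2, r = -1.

(∇×G)₁ = ∂G₃/∂q − ∂G₂/∂r = 3*r^2
(∇×G)₂ = ∂G₁/∂r − ∂G₃/∂p = 20*r^3 - 2
(∇×G)₃ = ∂G₂/∂p − ∂G₁/∂q = 6*p - 5
∇×G = (3*r^2, 20*r^3 - 2, 6*p - 5)
At (1, 2, -1): (3, -22, 1).

(3, -22, 1)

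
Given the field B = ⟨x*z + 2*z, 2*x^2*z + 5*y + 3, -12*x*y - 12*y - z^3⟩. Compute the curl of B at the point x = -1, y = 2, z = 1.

(∇×B)₁ = ∂B₃/∂y − ∂B₂/∂z = -2*x^2 - 12*x - 12
(∇×B)₂ = ∂B₁/∂z − ∂B₃/∂x = x + 12*y + 2
(∇×B)₃ = ∂B₂/∂x − ∂B₁/∂y = 4*x*z
∇×B = (-2*x^2 - 12*x - 12, x + 12*y + 2, 4*x*z)
At (-1, 2, 1): (-2, 25, -4).

(-2, 25, -4)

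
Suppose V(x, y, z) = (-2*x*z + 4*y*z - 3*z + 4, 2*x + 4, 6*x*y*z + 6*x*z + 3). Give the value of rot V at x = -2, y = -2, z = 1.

(∇×V)₁ = ∂V₃/∂y − ∂V₂/∂z = 6*x*z
(∇×V)₂ = ∂V₁/∂z − ∂V₃/∂x = -2*x - 6*y*z + 4*y - 6*z - 3
(∇×V)₃ = ∂V₂/∂x − ∂V₁/∂y = -4*z + 2
∇×V = (6*x*z, -2*x - 6*y*z + 4*y - 6*z - 3, -4*z + 2)
At (-2, -2, 1): (-12, -1, -2).

(-12, -1, -2)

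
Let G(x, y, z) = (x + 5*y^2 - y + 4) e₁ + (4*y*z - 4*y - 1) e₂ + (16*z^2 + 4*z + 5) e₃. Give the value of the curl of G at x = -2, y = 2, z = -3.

(∇×G)₁ = ∂G₃/∂y − ∂G₂/∂z = -4*y
(∇×G)₂ = ∂G₁/∂z − ∂G₃/∂x = 0
(∇×G)₃ = ∂G₂/∂x − ∂G₁/∂y = -10*y + 1
∇×G = (-4*y, 0, -10*y + 1)
At (-2, 2, -3): (-8, 0, -19).

(-8, 0, -19)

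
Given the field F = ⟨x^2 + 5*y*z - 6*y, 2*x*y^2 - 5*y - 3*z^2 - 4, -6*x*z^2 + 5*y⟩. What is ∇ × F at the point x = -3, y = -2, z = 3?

(23, 44, -1)

(∇×F)₁ = ∂F₃/∂y − ∂F₂/∂z = 6*z + 5
(∇×F)₂ = ∂F₁/∂z − ∂F₃/∂x = 5*y + 6*z^2
(∇×F)₃ = ∂F₂/∂x − ∂F₁/∂y = 2*y^2 - 5*z + 6
∇×F = (6*z + 5, 5*y + 6*z^2, 2*y^2 - 5*z + 6)
At (-3, -2, 3): (23, 44, -1).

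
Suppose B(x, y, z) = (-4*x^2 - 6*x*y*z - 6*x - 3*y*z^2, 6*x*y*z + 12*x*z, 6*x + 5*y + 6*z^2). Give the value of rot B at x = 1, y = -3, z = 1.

(11, 30, 3)

(∇×B)₁ = ∂B₃/∂y − ∂B₂/∂z = -6*x*y - 12*x + 5
(∇×B)₂ = ∂B₁/∂z − ∂B₃/∂x = -6*x*y - 6*y*z - 6
(∇×B)₃ = ∂B₂/∂x − ∂B₁/∂y = 6*x*z + 6*y*z + 3*z^2 + 12*z
∇×B = (-6*x*y - 12*x + 5, -6*x*y - 6*y*z - 6, 6*x*z + 6*y*z + 3*z^2 + 12*z)
At (1, -3, 1): (11, 30, 3).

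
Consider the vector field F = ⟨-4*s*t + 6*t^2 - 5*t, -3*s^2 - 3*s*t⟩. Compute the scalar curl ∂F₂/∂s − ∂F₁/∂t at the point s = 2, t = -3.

∂F₂/∂s = -6*s - 3*t
∂F₁/∂t = -4*s + 12*t - 5
Scalar curl = -2*s - 15*t + 5
At (2, -3): 46.

46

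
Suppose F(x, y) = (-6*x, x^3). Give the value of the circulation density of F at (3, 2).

27

∂F₂/∂x = 3*x^2
∂F₁/∂y = 0
Scalar curl = 3*x^2
At (3, 2): 27.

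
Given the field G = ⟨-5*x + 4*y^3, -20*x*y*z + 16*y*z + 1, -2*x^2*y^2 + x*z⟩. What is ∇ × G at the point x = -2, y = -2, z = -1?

(144, -31, -88)

(∇×G)₁ = ∂G₃/∂y − ∂G₂/∂z = -4*x^2*y + 20*x*y - 16*y
(∇×G)₂ = ∂G₁/∂z − ∂G₃/∂x = 4*x*y^2 - z
(∇×G)₃ = ∂G₂/∂x − ∂G₁/∂y = -12*y^2 - 20*y*z
∇×G = (-4*x^2*y + 20*x*y - 16*y, 4*x*y^2 - z, -12*y^2 - 20*y*z)
At (-2, -2, -1): (144, -31, -88).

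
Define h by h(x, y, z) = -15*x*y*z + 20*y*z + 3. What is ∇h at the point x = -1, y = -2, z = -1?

(-30, -35, -70)

∂h/∂x = -15*y*z
∂h/∂y = -15*x*z + 20*z
∂h/∂z = -15*x*y + 20*y
∇h = (-15*y*z, -15*x*z + 20*z, -15*x*y + 20*y)
At (-1, -2, -1): (-30, -35, -70).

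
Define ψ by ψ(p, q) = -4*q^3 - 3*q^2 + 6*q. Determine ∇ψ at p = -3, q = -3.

∂ψ/∂p = 0
∂ψ/∂q = -12*q^2 - 6*q + 6
∇ψ = (0, -12*q^2 - 6*q + 6)
At (-3, -3): (0, -84).

(0, -84)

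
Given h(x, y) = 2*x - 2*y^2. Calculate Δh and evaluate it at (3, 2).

∂²h/∂x² = 0
∂²h/∂y² = -4
∇²h = -4
At (3, 2): -4.

-4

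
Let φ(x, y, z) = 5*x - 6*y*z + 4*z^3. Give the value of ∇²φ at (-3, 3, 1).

∂²φ/∂x² = 0
∂²φ/∂y² = 0
∂²φ/∂z² = 24*z
∇²φ = 24*z
At (-3, 3, 1): 24.

24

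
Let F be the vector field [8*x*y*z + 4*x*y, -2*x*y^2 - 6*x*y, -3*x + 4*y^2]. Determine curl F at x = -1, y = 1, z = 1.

(8, -5, 4)

(∇×F)₁ = ∂F₃/∂y − ∂F₂/∂z = 8*y
(∇×F)₂ = ∂F₁/∂z − ∂F₃/∂x = 8*x*y + 3
(∇×F)₃ = ∂F₂/∂x − ∂F₁/∂y = -8*x*z - 4*x - 2*y^2 - 6*y
∇×F = (8*y, 8*x*y + 3, -8*x*z - 4*x - 2*y^2 - 6*y)
At (-1, 1, 1): (8, -5, 4).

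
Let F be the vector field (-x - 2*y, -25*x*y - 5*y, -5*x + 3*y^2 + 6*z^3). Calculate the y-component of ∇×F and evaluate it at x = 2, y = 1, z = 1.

5

(∇×F)_2 = ∂F₁/∂z − ∂F₃/∂x
= 0 − (-5)
= 5
At (2, 1, 1): 5.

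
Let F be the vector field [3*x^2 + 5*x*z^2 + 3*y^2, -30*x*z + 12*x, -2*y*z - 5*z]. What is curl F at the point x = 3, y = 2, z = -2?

(∇×F)₁ = ∂F₃/∂y − ∂F₂/∂z = 30*x - 2*z
(∇×F)₂ = ∂F₁/∂z − ∂F₃/∂x = 10*x*z
(∇×F)₃ = ∂F₂/∂x − ∂F₁/∂y = -6*y - 30*z + 12
∇×F = (30*x - 2*z, 10*x*z, -6*y - 30*z + 12)
At (3, 2, -2): (94, -60, 60).

(94, -60, 60)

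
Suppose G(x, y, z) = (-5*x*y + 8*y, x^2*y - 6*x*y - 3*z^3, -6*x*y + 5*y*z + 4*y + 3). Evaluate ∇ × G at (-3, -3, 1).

(∇×G)₁ = ∂G₃/∂y − ∂G₂/∂z = -6*x + 9*z^2 + 5*z + 4
(∇×G)₂ = ∂G₁/∂z − ∂G₃/∂x = 6*y
(∇×G)₃ = ∂G₂/∂x − ∂G₁/∂y = 2*x*y + 5*x - 6*y - 8
∇×G = (-6*x + 9*z^2 + 5*z + 4, 6*y, 2*x*y + 5*x - 6*y - 8)
At (-3, -3, 1): (36, -18, 13).

(36, -18, 13)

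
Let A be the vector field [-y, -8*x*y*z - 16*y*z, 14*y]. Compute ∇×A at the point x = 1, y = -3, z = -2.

(-58, 0, -47)

(∇×A)₁ = ∂A₃/∂y − ∂A₂/∂z = 8*x*y + 16*y + 14
(∇×A)₂ = ∂A₁/∂z − ∂A₃/∂x = 0
(∇×A)₃ = ∂A₂/∂x − ∂A₁/∂y = -8*y*z + 1
∇×A = (8*x*y + 16*y + 14, 0, -8*y*z + 1)
At (1, -3, -2): (-58, 0, -47).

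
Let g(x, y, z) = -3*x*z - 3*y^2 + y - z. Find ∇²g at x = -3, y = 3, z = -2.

∂²g/∂x² = 0
∂²g/∂y² = -6
∂²g/∂z² = 0
∇²g = -6
At (-3, 3, -2): -6.

-6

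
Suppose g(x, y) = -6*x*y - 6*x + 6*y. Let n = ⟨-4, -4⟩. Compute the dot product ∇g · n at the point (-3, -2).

∂g/∂x = -6*y - 6
∂g/∂y = -6*x + 6
∇g at (-3, -2) = (6, 24)
∇g · n = (6)(-4) + (24)(-4) = -120

-120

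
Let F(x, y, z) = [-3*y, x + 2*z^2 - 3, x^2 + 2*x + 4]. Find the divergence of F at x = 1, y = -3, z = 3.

0

∂F₁/∂x = 0
∂F₂/∂y = 0
∂F₃/∂z = 0
∇·F = 0
At (1, -3, 3): 0.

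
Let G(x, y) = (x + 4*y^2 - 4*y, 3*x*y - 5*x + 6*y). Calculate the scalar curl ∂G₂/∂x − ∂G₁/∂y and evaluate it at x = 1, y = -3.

∂G₂/∂x = 3*y - 5
∂G₁/∂y = 8*y - 4
Scalar curl = -5*y - 1
At (1, -3): 14.

14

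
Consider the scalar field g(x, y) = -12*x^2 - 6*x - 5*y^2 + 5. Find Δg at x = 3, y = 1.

∂²g/∂x² = -24
∂²g/∂y² = -10
∇²g = -34
At (3, 1): -34.

-34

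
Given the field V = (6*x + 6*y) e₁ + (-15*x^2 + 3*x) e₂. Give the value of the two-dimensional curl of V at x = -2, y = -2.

∂V₂/∂x = -30*x + 3
∂V₁/∂y = 6
Scalar curl = -30*x - 3
At (-2, -2): 57.

57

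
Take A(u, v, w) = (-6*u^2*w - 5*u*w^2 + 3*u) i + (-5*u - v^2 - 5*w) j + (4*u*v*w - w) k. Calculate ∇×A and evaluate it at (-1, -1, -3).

(∇×A)₁ = ∂A₃/∂v − ∂A₂/∂w = 4*u*w + 5
(∇×A)₂ = ∂A₁/∂w − ∂A₃/∂u = -6*u^2 - 10*u*w - 4*v*w
(∇×A)₃ = ∂A₂/∂u − ∂A₁/∂v = -5
∇×A = (4*u*w + 5, -6*u^2 - 10*u*w - 4*v*w, -5)
At (-1, -1, -3): (17, -48, -5).

(17, -48, -5)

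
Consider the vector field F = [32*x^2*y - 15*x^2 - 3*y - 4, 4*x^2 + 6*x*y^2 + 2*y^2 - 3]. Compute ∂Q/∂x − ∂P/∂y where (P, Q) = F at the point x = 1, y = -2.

∂F₂/∂x = 8*x + 6*y^2
∂F₁/∂y = 32*x^2 - 3
Scalar curl = -32*x^2 + 8*x + 6*y^2 + 3
At (1, -2): 3.

3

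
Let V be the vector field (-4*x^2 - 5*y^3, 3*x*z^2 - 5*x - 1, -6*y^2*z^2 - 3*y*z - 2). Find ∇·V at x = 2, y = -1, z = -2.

∂V₁/∂x = -8*x
∂V₂/∂y = 0
∂V₃/∂z = -12*y^2*z - 3*y
∇·V = -8*x - 12*y^2*z - 3*y
At (2, -1, -2): 11.

11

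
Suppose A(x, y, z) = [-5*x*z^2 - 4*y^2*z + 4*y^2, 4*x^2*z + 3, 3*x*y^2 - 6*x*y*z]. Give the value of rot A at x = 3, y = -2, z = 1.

(∇×A)₁ = ∂A₃/∂y − ∂A₂/∂z = -4*x^2 + 6*x*y - 6*x*z
(∇×A)₂ = ∂A₁/∂z − ∂A₃/∂x = -10*x*z - 7*y^2 + 6*y*z
(∇×A)₃ = ∂A₂/∂x − ∂A₁/∂y = 8*x*z + 8*y*z - 8*y
∇×A = (-4*x^2 + 6*x*y - 6*x*z, -10*x*z - 7*y^2 + 6*y*z, 8*x*z + 8*y*z - 8*y)
At (3, -2, 1): (-90, -70, 24).

(-90, -70, 24)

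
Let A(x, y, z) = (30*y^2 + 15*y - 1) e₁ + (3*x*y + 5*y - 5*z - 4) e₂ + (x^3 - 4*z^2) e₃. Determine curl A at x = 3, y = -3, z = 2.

(5, -27, 156)

(∇×A)₁ = ∂A₃/∂y − ∂A₂/∂z = 5
(∇×A)₂ = ∂A₁/∂z − ∂A₃/∂x = -3*x^2
(∇×A)₃ = ∂A₂/∂x − ∂A₁/∂y = -57*y - 15
∇×A = (5, -3*x^2, -57*y - 15)
At (3, -3, 2): (5, -27, 156).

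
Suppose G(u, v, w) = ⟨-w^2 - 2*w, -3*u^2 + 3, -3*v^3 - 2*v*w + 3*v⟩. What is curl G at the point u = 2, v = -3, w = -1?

(∇×G)₁ = ∂G₃/∂v − ∂G₂/∂w = -9*v^2 - 2*w + 3
(∇×G)₂ = ∂G₁/∂w − ∂G₃/∂u = -2*w - 2
(∇×G)₃ = ∂G₂/∂u − ∂G₁/∂v = -6*u
∇×G = (-9*v^2 - 2*w + 3, -2*w - 2, -6*u)
At (2, -3, -1): (-76, 0, -12).

(-76, 0, -12)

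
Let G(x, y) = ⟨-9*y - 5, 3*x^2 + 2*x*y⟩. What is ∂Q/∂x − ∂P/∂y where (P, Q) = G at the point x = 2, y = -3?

15

∂G₂/∂x = 6*x + 2*y
∂G₁/∂y = -9
Scalar curl = 6*x + 2*y + 9
At (2, -3): 15.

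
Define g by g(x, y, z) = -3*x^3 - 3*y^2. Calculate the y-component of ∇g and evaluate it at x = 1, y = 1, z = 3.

-6

(∇g)_2 = ∂g/∂y = -6*y
At (1, 1, 3): -6.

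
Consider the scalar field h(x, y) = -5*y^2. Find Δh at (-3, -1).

∂²h/∂x² = 0
∂²h/∂y² = -10
∇²h = -10
At (-3, -1): -10.

-10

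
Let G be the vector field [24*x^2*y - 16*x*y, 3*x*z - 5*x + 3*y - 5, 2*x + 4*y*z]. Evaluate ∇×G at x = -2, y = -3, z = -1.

(∇×G)₁ = ∂G₃/∂y − ∂G₂/∂z = -3*x + 4*z
(∇×G)₂ = ∂G₁/∂z − ∂G₃/∂x = -2
(∇×G)₃ = ∂G₂/∂x − ∂G₁/∂y = -24*x^2 + 16*x + 3*z - 5
∇×G = (-3*x + 4*z, -2, -24*x^2 + 16*x + 3*z - 5)
At (-2, -3, -1): (2, -2, -136).

(2, -2, -136)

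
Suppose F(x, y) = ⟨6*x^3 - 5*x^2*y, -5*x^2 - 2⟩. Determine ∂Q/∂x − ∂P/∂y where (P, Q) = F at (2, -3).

∂F₂/∂x = -10*x
∂F₁/∂y = -5*x^2
Scalar curl = 5*x^2 - 10*x
At (2, -3): 0.

0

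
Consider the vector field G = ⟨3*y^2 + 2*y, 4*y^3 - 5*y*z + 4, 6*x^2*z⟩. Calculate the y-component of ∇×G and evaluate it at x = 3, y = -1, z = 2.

-72

(∇×G)_2 = ∂G₁/∂z − ∂G₃/∂x
= 0 − (12*x*z)
= -12*x*z
At (3, -1, 2): -72.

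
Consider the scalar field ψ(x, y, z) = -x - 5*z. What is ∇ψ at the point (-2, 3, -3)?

∂ψ/∂x = -1
∂ψ/∂y = 0
∂ψ/∂z = -5
∇ψ = (-1, 0, -5)
At (-2, 3, -3): (-1, 0, -5).

(-1, 0, -5)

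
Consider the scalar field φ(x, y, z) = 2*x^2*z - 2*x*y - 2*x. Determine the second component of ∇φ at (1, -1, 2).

-2

(∇φ)_2 = ∂φ/∂y = -2*x
At (1, -1, 2): -2.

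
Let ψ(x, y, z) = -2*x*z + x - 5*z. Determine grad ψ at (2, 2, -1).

(3, 0, -9)

∂ψ/∂x = -2*z + 1
∂ψ/∂y = 0
∂ψ/∂z = -2*x - 5
∇ψ = (-2*z + 1, 0, -2*x - 5)
At (2, 2, -1): (3, 0, -9).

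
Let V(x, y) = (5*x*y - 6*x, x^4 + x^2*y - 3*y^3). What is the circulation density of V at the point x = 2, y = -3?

∂V₂/∂x = 4*x^3 + 2*x*y
∂V₁/∂y = 5*x
Scalar curl = 4*x^3 + 2*x*y - 5*x
At (2, -3): 10.

10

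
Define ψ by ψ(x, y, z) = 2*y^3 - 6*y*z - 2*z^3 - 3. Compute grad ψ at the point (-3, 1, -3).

(0, 24, -60)

∂ψ/∂x = 0
∂ψ/∂y = 6*y^2 - 6*z
∂ψ/∂z = -6*y - 6*z^2
∇ψ = (0, 6*y^2 - 6*z, -6*y - 6*z^2)
At (-3, 1, -3): (0, 24, -60).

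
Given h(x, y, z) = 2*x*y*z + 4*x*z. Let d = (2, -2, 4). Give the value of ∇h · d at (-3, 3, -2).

∂h/∂x = 2*y*z + 4*z
∂h/∂y = 2*x*z
∂h/∂z = 2*x*y + 4*x
∇h at (-3, 3, -2) = (-20, 12, -30)
∇h · d = (-20)(2) + (12)(-2) + (-30)(4) = -184

-184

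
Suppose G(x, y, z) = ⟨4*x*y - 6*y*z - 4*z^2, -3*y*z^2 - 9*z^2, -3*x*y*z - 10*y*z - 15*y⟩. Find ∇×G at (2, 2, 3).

(27, -18, 10)

(∇×G)₁ = ∂G₃/∂y − ∂G₂/∂z = -3*x*z + 6*y*z + 8*z - 15
(∇×G)₂ = ∂G₁/∂z − ∂G₃/∂x = 3*y*z - 6*y - 8*z
(∇×G)₃ = ∂G₂/∂x − ∂G₁/∂y = -4*x + 6*z
∇×G = (-3*x*z + 6*y*z + 8*z - 15, 3*y*z - 6*y - 8*z, -4*x + 6*z)
At (2, 2, 3): (27, -18, 10).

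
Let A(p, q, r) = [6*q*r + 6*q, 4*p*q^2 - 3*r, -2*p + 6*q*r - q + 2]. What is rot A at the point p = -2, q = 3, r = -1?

(-4, 20, 36)

(∇×A)₁ = ∂A₃/∂q − ∂A₂/∂r = 6*r + 2
(∇×A)₂ = ∂A₁/∂r − ∂A₃/∂p = 6*q + 2
(∇×A)₃ = ∂A₂/∂p − ∂A₁/∂q = 4*q^2 - 6*r - 6
∇×A = (6*r + 2, 6*q + 2, 4*q^2 - 6*r - 6)
At (-2, 3, -1): (-4, 20, 36).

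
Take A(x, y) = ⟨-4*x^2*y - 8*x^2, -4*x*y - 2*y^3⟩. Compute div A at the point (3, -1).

-42

∂A₁/∂x = -8*x*y - 16*x
∂A₂/∂y = -4*x - 6*y^2
∇·A = -8*x*y - 20*x - 6*y^2
At (3, -1): -42.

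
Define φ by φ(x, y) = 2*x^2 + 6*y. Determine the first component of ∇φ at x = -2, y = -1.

(∇φ)_1 = ∂φ/∂x = 4*x
At (-2, -1): -8.

-8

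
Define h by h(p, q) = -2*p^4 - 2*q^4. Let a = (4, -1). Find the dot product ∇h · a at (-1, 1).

40

∂h/∂p = -8*p^3
∂h/∂q = -8*q^3
∇h at (-1, 1) = (8, -8)
∇h · a = (8)(4) + (-8)(-1) = 40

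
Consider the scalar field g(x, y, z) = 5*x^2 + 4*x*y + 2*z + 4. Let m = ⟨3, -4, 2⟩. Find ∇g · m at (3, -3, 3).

∂g/∂x = 10*x + 4*y
∂g/∂y = 4*x
∂g/∂z = 2
∇g at (3, -3, 3) = (18, 12, 2)
∇g · m = (18)(3) + (12)(-4) + (2)(2) = 10

10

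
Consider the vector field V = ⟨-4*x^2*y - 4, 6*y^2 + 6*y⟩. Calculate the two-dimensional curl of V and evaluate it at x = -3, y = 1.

36

∂V₂/∂x = 0
∂V₁/∂y = -4*x^2
Scalar curl = 4*x^2
At (-3, 1): 36.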